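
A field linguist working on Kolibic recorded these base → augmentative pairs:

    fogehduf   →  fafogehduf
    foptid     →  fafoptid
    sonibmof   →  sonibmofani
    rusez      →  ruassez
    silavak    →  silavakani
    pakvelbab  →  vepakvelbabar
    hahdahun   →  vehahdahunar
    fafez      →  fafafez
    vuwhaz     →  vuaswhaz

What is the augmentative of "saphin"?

"saphin" begins with s-. The stems beginning with s- (silavak → silavakani, sonibmof → sonibmofani) add -ani.
The other patterns: stems beginning with f- add the prefix fa-; stems beginning with h- or p- add ve- … -ar around the stem; stems beginning with r- or v- insert -as- after the first vowel.
So saphin → saphinani.

saphinani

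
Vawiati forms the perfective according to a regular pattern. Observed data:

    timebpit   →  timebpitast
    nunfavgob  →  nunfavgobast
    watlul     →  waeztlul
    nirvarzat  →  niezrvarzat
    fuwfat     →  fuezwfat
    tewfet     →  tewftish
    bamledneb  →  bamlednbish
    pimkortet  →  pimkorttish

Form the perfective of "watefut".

timebpit and nirvarzat both end in -t yet inflect differently (timebpitast, niezrvarzat), so the final letter is not what conditions the rule; the last vowel is.
"watefut" has last vowel 'u'. The one such stem in the data (watlul → waeztlul) inserts -ez- after the first vowel (as do nirvarzat, fuwfat), so the same rule applies.
The other patterns: stems whose last vowel is 'i' or 'o' add -ast; stems whose last vowel is 'e' delete the last vowel and add -ish.
So watefut → waeztefut.

waeztefut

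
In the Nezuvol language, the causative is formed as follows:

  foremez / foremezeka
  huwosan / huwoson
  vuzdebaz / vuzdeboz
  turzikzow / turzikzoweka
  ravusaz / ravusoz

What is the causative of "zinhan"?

"zinhan" has last vowel 'a'. The stems whose last vowel is 'a' (huwosan → huwoson, ravusaz → ravusoz, vuzdebaz → vuzdeboz) change the last vowel to 'o'.
The other pattern: stems whose last vowel is 'e' or 'o' add -eka.
So zinhan → zinhon.

zinhon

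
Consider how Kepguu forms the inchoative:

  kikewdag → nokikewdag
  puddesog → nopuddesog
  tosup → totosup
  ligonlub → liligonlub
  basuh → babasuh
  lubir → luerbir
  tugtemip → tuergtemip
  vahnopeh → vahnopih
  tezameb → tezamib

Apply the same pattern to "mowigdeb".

tosup and tugtemip both end in -p yet inflect differently (totosup, tuergtemip), so the final letter is not what conditions the rule; the last vowel is.
"mowigdeb" has last vowel 'e'. The stems whose last vowel is 'e' (vahnopeh → vahnopih, tezameb → tezamib) change the last vowel to 'i'.
The other patterns: stems whose last vowel is 'a' or 'o' add the prefix no-; stems whose last vowel is 'u' repeat the first consonant+vowel as a prefix; stems whose last vowel is 'i' insert -er- after the first vowel.
So mowigdeb → mowigdib.

mowigdib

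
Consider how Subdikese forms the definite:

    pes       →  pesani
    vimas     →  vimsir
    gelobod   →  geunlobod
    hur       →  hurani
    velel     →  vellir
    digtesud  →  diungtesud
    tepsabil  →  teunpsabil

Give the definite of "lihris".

"lihris" has 2 vowels. The stems with 2 vowels (velel → vellir, vimas → vimsir) delete the last vowel and add -ir.
The other patterns: stems with 1 vowel add -ani; stems with 3 vowels insert -un- after the first vowel.
So lihris → lihrsir.

lihrsir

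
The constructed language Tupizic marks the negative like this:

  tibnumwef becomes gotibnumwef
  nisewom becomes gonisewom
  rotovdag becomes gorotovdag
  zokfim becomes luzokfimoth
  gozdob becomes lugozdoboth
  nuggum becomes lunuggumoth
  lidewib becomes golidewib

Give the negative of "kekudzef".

gokekudzef

gozdob and lidewib both end in -b yet inflect differently (lugozdoboth, golidewib), so the final letter is not what conditions the rule; the number of vowels is.
"kekudzef" has 3 vowels. The stems with 3 vowels (tibnumwef → gotibnumwef, lidewib → golidewib, nisewom → gonisewom) add the prefix go-.
So kekudzef → gokekudzef.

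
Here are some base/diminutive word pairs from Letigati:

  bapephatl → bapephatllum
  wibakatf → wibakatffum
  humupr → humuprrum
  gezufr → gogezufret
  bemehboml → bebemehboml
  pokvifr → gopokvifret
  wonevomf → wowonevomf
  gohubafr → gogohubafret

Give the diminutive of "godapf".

godapffum

wonevomf and wibakatf both end in -f yet inflect differently (wowonevomf, wibakatffum), so the final letter is not what conditions the rule; the second-to-last letter is.
"godapf" has second-to-last letter 'p'. The one such stem in the data (humupr → humuprrum) doubles the final consonant and adds -um (as do wibakatf, bapephatl), so the same rule applies.
The other patterns: stems whose second-to-last letter is 'f' add go- … -et around the stem; stems whose second-to-last letter is 'm' repeat the first consonant+vowel as a prefix.
So godapf → godapffum.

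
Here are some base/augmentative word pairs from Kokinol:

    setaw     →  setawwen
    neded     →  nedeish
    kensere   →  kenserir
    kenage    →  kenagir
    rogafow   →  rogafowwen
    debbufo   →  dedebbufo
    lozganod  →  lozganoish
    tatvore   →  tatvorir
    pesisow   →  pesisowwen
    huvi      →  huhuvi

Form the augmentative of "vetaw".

rogafow and lozganod both have last vowel 'o' yet inflect differently (rogafowwen, lozganoish), so the last vowel is not what conditions the rule; the final letter is.
"vetaw" ends in -w. The stems ending in -w (setaw → setawwen, rogafow → rogafowwen, pesisow → pesisowwen) double the final consonant and add -en.
So vetaw → vetawwen.

vetawwen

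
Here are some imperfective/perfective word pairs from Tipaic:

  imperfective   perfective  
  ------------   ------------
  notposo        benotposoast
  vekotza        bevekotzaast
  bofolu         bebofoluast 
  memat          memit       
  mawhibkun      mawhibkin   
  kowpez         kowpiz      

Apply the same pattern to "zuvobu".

bezuvobuast

vekotza and memat both have last vowel 'a' yet inflect differently (bevekotzaast, memit), so the last vowel is not what conditions the rule; whether the stem ends in a vowel or a consonant is.
"zuvobu" ends in a vowel. The stems ending in a vowel (notposo → benotposoast, vekotza → bevekotzaast, bofolu → bebofoluast) add be- … -ast around the stem.
The other pattern: stems ending in a consonant change the last vowel to 'i'.
So zuvobu → bezuvobuast.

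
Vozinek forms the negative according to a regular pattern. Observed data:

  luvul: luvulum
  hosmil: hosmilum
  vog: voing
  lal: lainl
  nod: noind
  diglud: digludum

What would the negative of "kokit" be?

nod and diglud both end in -d yet inflect differently (noind, digludum), so the final letter is not what conditions the rule; the number of vowels is.
"kokit" has 2 vowels. The stems with 2 vowels (diglud → digludum, luvul → luvulum, hosmil → hosmilum) add -um.
So kokit → kokitum.

kokitum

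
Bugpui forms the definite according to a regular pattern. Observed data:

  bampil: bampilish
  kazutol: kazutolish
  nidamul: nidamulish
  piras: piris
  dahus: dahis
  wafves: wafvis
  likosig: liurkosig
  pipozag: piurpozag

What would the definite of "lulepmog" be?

luurlepmog

"lulepmog" ends in -g. The stems ending in -g (likosig → liurkosig, pipozag → piurpozag) insert -ur- after the first vowel.
The other patterns: stems ending in -l add -ish; stems ending in -s change the last vowel to 'i'.
So lulepmog → luurlepmog.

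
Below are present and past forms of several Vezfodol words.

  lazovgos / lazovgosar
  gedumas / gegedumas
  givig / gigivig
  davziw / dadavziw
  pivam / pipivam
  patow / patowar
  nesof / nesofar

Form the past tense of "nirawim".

ninirawim

patow and davziw both end in -w yet inflect differently (patowar, dadavziw), so the final letter is not what conditions the rule; the last vowel is.
"nirawim" has last vowel 'i'. The stems whose last vowel is 'i' (givig → gigivig, davziw → dadavziw) repeat the first consonant+vowel as a prefix.
So nirawim → ninirawim.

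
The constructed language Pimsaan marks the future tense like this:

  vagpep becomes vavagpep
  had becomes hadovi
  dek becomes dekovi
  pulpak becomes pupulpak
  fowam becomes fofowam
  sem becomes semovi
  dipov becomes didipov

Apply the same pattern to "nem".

fowam and sem both end in -m yet inflect differently (fofowam, semovi), so the final letter is not what conditions the rule; the number of vowels is.
"nem" has 1 vowel. The stems with 1 vowel (had → hadovi, sem → semovi, dek → dekovi) add -ovi.
The other pattern: stems with 2 vowels repeat the first consonant+vowel as a prefix.
So nem → nemovi.

nemovi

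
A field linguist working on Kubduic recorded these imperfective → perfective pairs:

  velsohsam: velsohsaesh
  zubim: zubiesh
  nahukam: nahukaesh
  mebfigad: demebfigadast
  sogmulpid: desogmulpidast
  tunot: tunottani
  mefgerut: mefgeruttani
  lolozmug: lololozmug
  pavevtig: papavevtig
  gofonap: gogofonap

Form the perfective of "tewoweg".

"tewoweg" ends in -g. The stems ending in -g (lolozmug → lololozmug, pavevtig → papavevtig) repeat the first consonant+vowel as a prefix.
So tewoweg → tetewoweg.

tetewoweg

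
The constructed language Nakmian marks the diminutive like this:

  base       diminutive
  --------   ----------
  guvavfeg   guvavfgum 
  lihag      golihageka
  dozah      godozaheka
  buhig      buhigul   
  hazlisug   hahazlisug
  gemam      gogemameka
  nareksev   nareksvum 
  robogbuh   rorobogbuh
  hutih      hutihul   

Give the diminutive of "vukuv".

lihag and hazlisug both end in -g yet inflect differently (golihageka, hahazlisug), so the final letter is not what conditions the rule; the last vowel is.
"vukuv" has last vowel 'u'. The stems whose last vowel is 'u' (hazlisug → hahazlisug, robogbuh → rorobogbuh) repeat the first consonant+vowel as a prefix.
The other patterns: stems whose last vowel is 'a' add go- … -eka around the stem; stems whose last vowel is 'i' add -ul; stems whose last vowel is 'e' delete the last vowel and add -um.
So vukuv → vuvukuv.

vuvukuv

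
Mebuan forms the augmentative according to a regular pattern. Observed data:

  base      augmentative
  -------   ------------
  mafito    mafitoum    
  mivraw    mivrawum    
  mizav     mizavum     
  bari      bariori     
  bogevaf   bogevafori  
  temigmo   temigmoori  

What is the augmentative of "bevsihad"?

mafito and temigmo both end in -o yet inflect differently (mafitoum, temigmoori), so the final letter is not what conditions the rule; the first letter is.
"bevsihad" begins with b-. The stems beginning with b- (bogevaf → bogevafori, bari → bariori) add -ori.
The other pattern: stems beginning with m- add -um.
So bevsihad → bevsihadori.

bevsihadori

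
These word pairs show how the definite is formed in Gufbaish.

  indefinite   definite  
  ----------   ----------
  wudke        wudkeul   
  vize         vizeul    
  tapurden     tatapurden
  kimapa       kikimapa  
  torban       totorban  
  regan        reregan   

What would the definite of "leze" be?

wudke and tapurden both have last vowel 'e' yet inflect differently (wudkeul, tatapurden), so the last vowel is not what conditions the rule; the final letter is.
"leze" ends in -e. The stems ending in -e (wudke → wudkeul, vize → vizeul) add -ul.
The other pattern: stems ending in -a or -n repeat the first consonant+vowel as a prefix.
So leze → lezeul.

lezeul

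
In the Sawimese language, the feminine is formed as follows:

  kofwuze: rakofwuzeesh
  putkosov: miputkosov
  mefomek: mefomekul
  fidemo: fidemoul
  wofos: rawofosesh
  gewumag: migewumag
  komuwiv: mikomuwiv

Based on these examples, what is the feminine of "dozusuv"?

"dozusuv" ends in -v. The stems ending in -v (putkosov → miputkosov, komuwiv → mikomuwiv) add the prefix mi-.
So dozusuv → midozusuv.

midozusuv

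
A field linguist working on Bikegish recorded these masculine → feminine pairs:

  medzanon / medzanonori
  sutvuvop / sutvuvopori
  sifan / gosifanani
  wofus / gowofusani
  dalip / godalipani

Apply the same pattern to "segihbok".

"segihbok" has last vowel 'o'. The stems whose last vowel is 'o' (medzanon → medzanonori, sutvuvop → sutvuvopori) add -ori.
So segihbok → segihbokori.

segihbokori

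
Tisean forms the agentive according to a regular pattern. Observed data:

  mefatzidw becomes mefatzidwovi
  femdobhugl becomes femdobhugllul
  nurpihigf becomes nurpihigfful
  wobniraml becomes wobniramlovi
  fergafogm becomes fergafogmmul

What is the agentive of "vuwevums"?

vuwevumsovi

femdobhugl and wobniraml both end in -l yet inflect differently (femdobhugllul, wobniramlovi), so the final letter is not what conditions the rule; the second-to-last letter is.
"vuwevums" has second-to-last letter 'm'. The one such stem in the data (wobniraml → wobniramlovi) adds -ovi, so the same rule applies.
So vuwevums → vuwevumsovi.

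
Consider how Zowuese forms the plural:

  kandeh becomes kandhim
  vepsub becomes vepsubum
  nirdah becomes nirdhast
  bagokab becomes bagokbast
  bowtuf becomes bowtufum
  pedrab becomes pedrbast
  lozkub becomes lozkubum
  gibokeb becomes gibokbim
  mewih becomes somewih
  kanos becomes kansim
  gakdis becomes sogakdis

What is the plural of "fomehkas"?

fomehksast

mewih and nirdah both end in -h yet inflect differently (somewih, nirdhast), so the final letter is not what conditions the rule; the last vowel is.
"fomehkas" has last vowel 'a'. The stems whose last vowel is 'a' (nirdah → nirdhast, bagokab → bagokbast, pedrab → pedrbast) delete the last vowel and add -ast.
So fomehkas → fomehksast.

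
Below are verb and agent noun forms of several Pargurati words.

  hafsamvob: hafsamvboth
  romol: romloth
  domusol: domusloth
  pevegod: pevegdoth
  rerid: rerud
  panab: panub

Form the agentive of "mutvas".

"mutvas" has last vowel 'a'. The one such stem in the data (panab → panub) changes the last vowel to 'u' (as does rerid), so the same rule applies.
So mutvas → mutvus.

mutvus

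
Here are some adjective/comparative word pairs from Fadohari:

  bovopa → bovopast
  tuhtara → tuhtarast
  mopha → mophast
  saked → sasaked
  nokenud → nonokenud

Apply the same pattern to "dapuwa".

"dapuwa" ends in a vowel. The stems ending in a vowel (bovopa → bovopast, tuhtara → tuhtarast, mopha → mophast) drop the final letter and add -ast.
So dapuwa → dapuwast.

dapuwast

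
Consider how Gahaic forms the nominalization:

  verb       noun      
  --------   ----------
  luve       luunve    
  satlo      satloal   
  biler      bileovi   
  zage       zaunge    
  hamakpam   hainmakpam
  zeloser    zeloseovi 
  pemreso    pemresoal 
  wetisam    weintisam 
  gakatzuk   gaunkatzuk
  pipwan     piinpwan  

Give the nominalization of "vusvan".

vuinsvan

zage and zeloser both have last vowel 'e' yet inflect differently (zaunge, zeloseovi), so the last vowel is not what conditions the rule; the final letter is.
"vusvan" ends in -n. The one such stem in the data (pipwan → piinpwan) inserts -in- after the first vowel (as do hamakpam, wetisam), so the same rule applies.
The other patterns: stems ending in -e or -k insert -un- after the first vowel; stems ending in -o add -al; stems ending in -r drop the final letter and add -ovi.
So vusvan → vuinsvan.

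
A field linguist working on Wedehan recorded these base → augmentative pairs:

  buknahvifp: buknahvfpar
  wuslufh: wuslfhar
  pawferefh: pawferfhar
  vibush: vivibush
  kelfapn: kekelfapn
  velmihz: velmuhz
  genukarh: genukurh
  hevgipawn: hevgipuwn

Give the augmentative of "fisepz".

wuslufh and vibush both end in -h yet inflect differently (wuslfhar, vivibush), so the final letter is not what conditions the rule; the second-to-last letter is.
"fisepz" has second-to-last letter 'p'. The one such stem in the data (kelfapn → kekelfapn) repeats the first consonant+vowel as a prefix (as does vibush), so the same rule applies.
So fisepz → fifisepz.

fifisepz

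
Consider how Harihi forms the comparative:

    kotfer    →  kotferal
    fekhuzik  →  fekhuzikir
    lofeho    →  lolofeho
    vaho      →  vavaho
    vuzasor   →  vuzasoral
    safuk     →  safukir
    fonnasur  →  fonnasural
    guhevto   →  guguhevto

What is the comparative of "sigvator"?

safuk and fonnasur both have last vowel 'u' yet inflect differently (safukir, fonnasural), so the last vowel is not what conditions the rule; the final letter is.
"sigvator" ends in -r. The stems ending in -r (fonnasur → fonnasural, vuzasor → vuzasoral, kotfer → kotferal) add -al.
The other patterns: stems ending in -o repeat the first consonant+vowel as a prefix; stems ending in -k add -ir.
So sigvator → sigvatoral.

sigvatoral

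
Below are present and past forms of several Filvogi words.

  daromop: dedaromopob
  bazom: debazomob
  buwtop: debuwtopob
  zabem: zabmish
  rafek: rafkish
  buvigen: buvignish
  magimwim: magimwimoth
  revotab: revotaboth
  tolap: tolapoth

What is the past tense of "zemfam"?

bazom and zabem both end in -m yet inflect differently (debazomob, zabmish), so the final letter is not what conditions the rule; the last vowel is.
"zemfam" has last vowel 'a'. The stems whose last vowel is 'a' (revotab → revotaboth, tolap → tolapoth) add -oth.
The other patterns: stems whose last vowel is 'o' add de- … -ob around the stem; stems whose last vowel is 'e' delete the last vowel and add -ish.
So zemfam → zemfamoth.

zemfamoth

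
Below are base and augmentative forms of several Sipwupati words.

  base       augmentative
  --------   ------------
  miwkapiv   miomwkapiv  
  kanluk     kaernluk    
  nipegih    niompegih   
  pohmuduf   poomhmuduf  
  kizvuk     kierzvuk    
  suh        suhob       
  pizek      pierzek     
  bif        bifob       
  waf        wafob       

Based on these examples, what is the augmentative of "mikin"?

mierkin

suh and nipegih both end in -h yet inflect differently (suhob, niompegih), so the final letter is not what conditions the rule; the number of vowels is.
"mikin" has 2 vowels. The stems with 2 vowels (pizek → pierzek, kizvuk → kierzvuk, kanluk → kaernluk) insert -er- after the first vowel.
So mikin → mierkin.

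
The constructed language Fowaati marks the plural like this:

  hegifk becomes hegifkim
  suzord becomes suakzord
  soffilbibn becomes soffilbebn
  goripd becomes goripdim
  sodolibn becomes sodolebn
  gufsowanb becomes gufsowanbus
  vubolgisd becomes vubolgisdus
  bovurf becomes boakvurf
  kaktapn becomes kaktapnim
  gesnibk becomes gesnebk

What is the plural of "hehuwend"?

hehuwendus

"hehuwend" has second-to-last letter 'n'. The one such stem in the data (gufsowanb → gufsowanbus) adds -us, so the same rule applies.
The other patterns: stems whose second-to-last letter is 'r' insert -ak- after the first vowel; stems whose second-to-last letter is 'f' or 'p' add -im; stems whose second-to-last letter is 'b' change the last vowel to 'e'.
So hehuwend → hehuwendus.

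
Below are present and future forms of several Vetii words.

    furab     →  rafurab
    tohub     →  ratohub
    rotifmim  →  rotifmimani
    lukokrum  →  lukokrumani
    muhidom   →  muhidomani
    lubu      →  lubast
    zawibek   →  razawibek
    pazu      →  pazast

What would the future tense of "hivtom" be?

lukokrum and pazu both have last vowel 'u' yet inflect differently (lukokrumani, pazast), so the last vowel is not what conditions the rule; the final letter is.
"hivtom" ends in -m. The stems ending in -m (rotifmim → rotifmimani, muhidom → muhidomani, lukokrum → lukokrumani) add -ani.
So hivtom → hivtomani.

hivtomani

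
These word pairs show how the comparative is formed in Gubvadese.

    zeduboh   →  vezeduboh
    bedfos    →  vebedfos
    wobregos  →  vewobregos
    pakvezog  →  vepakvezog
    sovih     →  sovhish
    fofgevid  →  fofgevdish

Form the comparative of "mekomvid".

zeduboh and sovih both end in -h yet inflect differently (vezeduboh, sovhish), so the final letter is not what conditions the rule; the last vowel is.
"mekomvid" has last vowel 'i'. The stems whose last vowel is 'i' (sovih → sovhish, fofgevid → fofgevdish) delete the last vowel and add -ish.
The other pattern: stems whose last vowel is 'o' add the prefix ve-.
So mekomvid → mekomvdish.

mekomvdish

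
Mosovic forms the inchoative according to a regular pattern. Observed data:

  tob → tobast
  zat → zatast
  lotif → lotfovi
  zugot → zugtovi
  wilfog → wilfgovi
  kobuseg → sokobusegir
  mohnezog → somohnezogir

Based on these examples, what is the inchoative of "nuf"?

"nuf" has 1 vowel. The stems with 1 vowel (tob → tobast, zat → zatast) add -ast.
The other patterns: stems with 2 vowels delete the last vowel and add -ovi; stems with 3 vowels add so- … -ir around the stem.
So nuf → nufast.

nufast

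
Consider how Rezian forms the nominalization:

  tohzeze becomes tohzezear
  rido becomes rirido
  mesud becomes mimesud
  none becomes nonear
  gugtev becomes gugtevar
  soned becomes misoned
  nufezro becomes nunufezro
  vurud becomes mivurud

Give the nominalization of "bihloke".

bihlokear

"bihloke" ends in -e. The stems ending in -e (none → nonear, tohzeze → tohzezear) add -ar.
The other patterns: stems ending in -o repeat the first consonant+vowel as a prefix; stems ending in -d add the prefix mi-.
So bihloke → bihlokear.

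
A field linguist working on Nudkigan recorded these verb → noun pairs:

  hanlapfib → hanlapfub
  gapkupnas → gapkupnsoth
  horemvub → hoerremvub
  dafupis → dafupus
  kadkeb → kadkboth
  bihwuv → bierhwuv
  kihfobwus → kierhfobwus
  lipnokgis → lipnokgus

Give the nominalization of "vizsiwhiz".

vizsiwhuz

kihfobwus and dafupis both end in -s yet inflect differently (kierhfobwus, dafupus), so the final letter is not what conditions the rule; the last vowel is.
"vizsiwhiz" has last vowel 'i'. The stems whose last vowel is 'i' (dafupis → dafupus, lipnokgis → lipnokgus, hanlapfib → hanlapfub) change the last vowel to 'u'.
So vizsiwhiz → vizsiwhuz.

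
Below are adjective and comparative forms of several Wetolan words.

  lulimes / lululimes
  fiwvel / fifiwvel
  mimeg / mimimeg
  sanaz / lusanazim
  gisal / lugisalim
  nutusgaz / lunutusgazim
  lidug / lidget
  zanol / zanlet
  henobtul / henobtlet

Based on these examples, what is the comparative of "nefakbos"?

nefakbset

fiwvel and gisal both end in -l yet inflect differently (fifiwvel, lugisalim), so the final letter is not what conditions the rule; the last vowel is.
"nefakbos" has last vowel 'o'. The one such stem in the data (zanol → zanlet) deletes the last vowel and adds -et (as do lidug, henobtul), so the same rule applies.
The other patterns: stems whose last vowel is 'e' repeat the first consonant+vowel as a prefix; stems whose last vowel is 'a' add lu- … -im around the stem.
So nefakbos → nefakbset.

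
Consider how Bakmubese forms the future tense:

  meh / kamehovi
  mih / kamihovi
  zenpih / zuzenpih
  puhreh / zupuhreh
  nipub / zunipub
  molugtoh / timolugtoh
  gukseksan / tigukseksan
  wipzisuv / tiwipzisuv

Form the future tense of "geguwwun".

meh and zenpih both end in -h yet inflect differently (kamehovi, zuzenpih), so the final letter is not what conditions the rule; the number of vowels is.
"geguwwun" has 3 vowels. The stems with 3 vowels (molugtoh → timolugtoh, gukseksan → tigukseksan, wipzisuv → tiwipzisuv) add the prefix ti-.
So geguwwun → tigeguwwun.

tigeguwwun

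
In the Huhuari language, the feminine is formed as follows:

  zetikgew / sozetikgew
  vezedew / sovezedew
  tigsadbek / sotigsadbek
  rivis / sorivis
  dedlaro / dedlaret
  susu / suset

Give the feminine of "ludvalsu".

ludvalset

zetikgew and dedlaro both have 3 vowels yet inflect differently (sozetikgew, dedlaret), so the number of vowels is not what conditions the rule; whether the stem ends in a vowel or a consonant is.
"ludvalsu" ends in a vowel. The stems ending in a vowel (dedlaro → dedlaret, susu → suset) drop the final letter and add -et.
The other pattern: stems ending in a consonant add the prefix so-.
So ludvalsu → ludvalset.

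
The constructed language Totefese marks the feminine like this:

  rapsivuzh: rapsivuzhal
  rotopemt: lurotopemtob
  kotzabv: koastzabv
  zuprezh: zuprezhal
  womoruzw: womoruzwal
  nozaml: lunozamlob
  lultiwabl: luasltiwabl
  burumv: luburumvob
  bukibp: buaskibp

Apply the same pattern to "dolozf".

"dolozf" has second-to-last letter 'z'. The stems whose second-to-last letter is 'z' (womoruzw → womoruzwal, zuprezh → zuprezhal, rapsivuzh → rapsivuzhal) add -al.
So dolozf → dolozfal.

dolozfal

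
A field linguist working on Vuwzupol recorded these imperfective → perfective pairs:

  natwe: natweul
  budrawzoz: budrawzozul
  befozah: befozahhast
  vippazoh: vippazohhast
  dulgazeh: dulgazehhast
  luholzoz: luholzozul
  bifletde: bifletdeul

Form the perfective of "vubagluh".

vippazoh and luholzoz both have last vowel 'o' yet inflect differently (vippazohhast, luholzozul), so the last vowel is not what conditions the rule; the final letter is.
"vubagluh" ends in -h. The stems ending in -h (dulgazeh → dulgazehhast, befozah → befozahhast, vippazoh → vippazohhast) double the final consonant and add -ast.
The other pattern: stems ending in -e or -z add -ul.
So vubagluh → vubagluhhast.

vubagluhhast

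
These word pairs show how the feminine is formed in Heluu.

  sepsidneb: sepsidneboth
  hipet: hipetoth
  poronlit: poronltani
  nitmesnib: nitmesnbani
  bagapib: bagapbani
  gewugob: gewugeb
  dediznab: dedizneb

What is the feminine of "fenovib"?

hipet and poronlit both end in -t yet inflect differently (hipetoth, poronltani), so the final letter is not what conditions the rule; the last vowel is.
"fenovib" has last vowel 'i'. The stems whose last vowel is 'i' (poronlit → poronltani, nitmesnib → nitmesnbani, bagapib → bagapbani) delete the last vowel and add -ani.
The other patterns: stems whose last vowel is 'e' add -oth; stems whose last vowel is 'a' or 'o' change the last vowel to 'e'.
So fenovib → fenovbani.

fenovbani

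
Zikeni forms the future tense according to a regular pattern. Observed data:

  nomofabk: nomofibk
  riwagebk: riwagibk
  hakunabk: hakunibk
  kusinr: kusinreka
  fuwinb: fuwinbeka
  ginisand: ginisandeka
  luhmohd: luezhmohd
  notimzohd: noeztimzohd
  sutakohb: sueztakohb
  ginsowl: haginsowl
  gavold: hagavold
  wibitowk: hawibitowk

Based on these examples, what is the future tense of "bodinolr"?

"bodinolr" has second-to-last letter 'l'. The one such stem in the data (gavold → hagavold) adds the prefix ha-, so the same rule applies.
So bodinolr → habodinolr.

habodinolr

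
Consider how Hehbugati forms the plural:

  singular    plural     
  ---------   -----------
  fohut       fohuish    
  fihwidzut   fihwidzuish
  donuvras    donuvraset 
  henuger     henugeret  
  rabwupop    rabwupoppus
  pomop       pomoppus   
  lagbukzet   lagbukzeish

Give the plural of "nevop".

lagbukzet and henuger both have last vowel 'e' yet inflect differently (lagbukzeish, henugeret), so the last vowel is not what conditions the rule; the final letter is.
"nevop" ends in -p. The stems ending in -p (pomop → pomoppus, rabwupop → rabwupoppus) double the final consonant and add -us.
The other patterns: stems ending in -t drop the final letter and add -ish; stems ending in -r or -s add -et.
So nevop → nevoppus.

nevoppus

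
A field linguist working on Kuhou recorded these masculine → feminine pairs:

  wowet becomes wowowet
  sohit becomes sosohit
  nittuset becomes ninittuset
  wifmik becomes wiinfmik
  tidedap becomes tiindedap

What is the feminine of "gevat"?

gegevat

sohit and wifmik both have last vowel 'i' yet inflect differently (sosohit, wiinfmik), so the last vowel is not what conditions the rule; the final letter is.
"gevat" ends in -t. The stems ending in -t (wowet → wowowet, sohit → sosohit, nittuset → ninittuset) repeat the first consonant+vowel as a prefix.
The other pattern: stems ending in -k or -p insert -in- after the first vowel.
So gevat → gegevat.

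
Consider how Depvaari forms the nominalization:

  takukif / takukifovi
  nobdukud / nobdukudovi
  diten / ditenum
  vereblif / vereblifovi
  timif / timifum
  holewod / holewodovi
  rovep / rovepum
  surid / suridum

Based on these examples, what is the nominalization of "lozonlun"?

lozonlunovi

"lozonlun" has 3 vowels. The stems with 3 vowels (takukif → takukifovi, vereblif → vereblifovi, nobdukud → nobdukudovi) add -ovi.
So lozonlun → lozonlunovi.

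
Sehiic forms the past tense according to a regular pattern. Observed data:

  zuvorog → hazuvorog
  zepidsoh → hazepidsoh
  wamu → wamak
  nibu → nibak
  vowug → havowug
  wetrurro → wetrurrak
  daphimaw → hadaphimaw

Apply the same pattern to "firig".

zepidsoh and wetrurro both have last vowel 'o' yet inflect differently (hazepidsoh, wetrurrak), so the last vowel is not what conditions the rule; whether the stem ends in a vowel or a consonant is.
"firig" ends in a consonant. The stems ending in a consonant (zepidsoh → hazepidsoh, zuvorog → hazuvorog, daphimaw → hadaphimaw) add the prefix ha-.
The other pattern: stems ending in a vowel drop the final letter and add -ak.
So firig → hafirig.

hafirig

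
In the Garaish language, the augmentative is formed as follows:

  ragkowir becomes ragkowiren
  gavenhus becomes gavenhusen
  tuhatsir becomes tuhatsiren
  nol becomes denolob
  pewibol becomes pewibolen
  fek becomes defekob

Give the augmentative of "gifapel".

gifapelen

pewibol and nol both end in -l yet inflect differently (pewibolen, denolob), so the final letter is not what conditions the rule; the number of vowels is.
"gifapel" has 3 vowels. The stems with 3 vowels (pewibol → pewibolen, tuhatsir → tuhatsiren, gavenhus → gavenhusen) add -en.
So gifapel → gifapelen.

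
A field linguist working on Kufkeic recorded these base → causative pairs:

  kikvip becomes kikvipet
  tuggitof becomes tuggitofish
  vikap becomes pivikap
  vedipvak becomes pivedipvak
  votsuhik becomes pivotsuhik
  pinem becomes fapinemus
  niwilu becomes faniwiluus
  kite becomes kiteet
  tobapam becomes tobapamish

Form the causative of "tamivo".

tamivoish

vikap and kikvip both end in -p yet inflect differently (pivikap, kikvipet), so the final letter is not what conditions the rule; the first letter is.
"tamivo" begins with t-. The stems beginning with t- (tuggitof → tuggitofish, tobapam → tobapamish) add -ish.
So tamivo → tamivoish.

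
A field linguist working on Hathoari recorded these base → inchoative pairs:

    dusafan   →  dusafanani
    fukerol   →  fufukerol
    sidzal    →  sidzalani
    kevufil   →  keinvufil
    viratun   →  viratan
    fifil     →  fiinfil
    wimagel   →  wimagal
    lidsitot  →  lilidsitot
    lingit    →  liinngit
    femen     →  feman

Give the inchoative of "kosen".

kosan

sidzal and fukerol both end in -l yet inflect differently (sidzalani, fufukerol), so the final letter is not what conditions the rule; the last vowel is.
"kosen" has last vowel 'e'. The stems whose last vowel is 'e' (femen → feman, wimagel → wimagal) change the last vowel to 'a'.
So kosen → kosan.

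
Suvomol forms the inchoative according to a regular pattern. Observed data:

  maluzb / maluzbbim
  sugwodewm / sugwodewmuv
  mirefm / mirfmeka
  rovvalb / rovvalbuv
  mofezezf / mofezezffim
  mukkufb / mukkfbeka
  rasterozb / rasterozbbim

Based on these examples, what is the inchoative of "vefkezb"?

vefkezbbim

rasterozb and mukkufb both end in -b yet inflect differently (rasterozbbim, mukkfbeka), so the final letter is not what conditions the rule; the second-to-last letter is.
"vefkezb" has second-to-last letter 'z'. The stems whose second-to-last letter is 'z' (rasterozb → rasterozbbim, mofezezf → mofezezffim, maluzb → maluzbbim) double the final consonant and add -im.
So vefkezb → vefkezbbim.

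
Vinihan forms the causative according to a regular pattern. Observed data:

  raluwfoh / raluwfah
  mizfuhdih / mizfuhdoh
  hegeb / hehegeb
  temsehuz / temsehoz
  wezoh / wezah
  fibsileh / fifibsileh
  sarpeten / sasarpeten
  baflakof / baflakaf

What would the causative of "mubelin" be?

"mubelin" has last vowel 'i'. The one such stem in the data (mizfuhdih → mizfuhdoh) changes the last vowel to 'o' (as does temsehuz), so the same rule applies.
The other patterns: stems whose last vowel is 'o' change the last vowel to 'a'; stems whose last vowel is 'e' repeat the first consonant+vowel as a prefix.
So mubelin → mubelon.

mubelon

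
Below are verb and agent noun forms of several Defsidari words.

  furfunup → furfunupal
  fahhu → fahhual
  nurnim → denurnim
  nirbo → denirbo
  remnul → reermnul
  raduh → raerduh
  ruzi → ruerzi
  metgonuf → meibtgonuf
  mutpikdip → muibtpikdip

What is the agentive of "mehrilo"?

furfunup and mutpikdip both end in -p yet inflect differently (furfunupal, muibtpikdip), so the final letter is not what conditions the rule; the first letter is.
"mehrilo" begins with m-. The stems beginning with m- (metgonuf → meibtgonuf, mutpikdip → muibtpikdip) insert -ib- after the first vowel.
The other patterns: stems beginning with f- add -al; stems beginning with n- add the prefix de-; stems beginning with r- insert -er- after the first vowel.
So mehrilo → meibhrilo.

meibhrilo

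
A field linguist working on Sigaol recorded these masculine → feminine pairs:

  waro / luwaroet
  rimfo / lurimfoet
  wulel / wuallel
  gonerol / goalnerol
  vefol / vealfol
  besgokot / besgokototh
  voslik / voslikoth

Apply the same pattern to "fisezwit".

fisezwitoth

waro and gonerol both have last vowel 'o' yet inflect differently (luwaroet, goalnerol), so the last vowel is not what conditions the rule; the final letter is.
"fisezwit" ends in -t. The one such stem in the data (besgokot → besgokototh) adds -oth, so the same rule applies.
The other patterns: stems ending in -o add lu- … -et around the stem; stems ending in -l insert -al- after the first vowel.
So fisezwit → fisezwitoth.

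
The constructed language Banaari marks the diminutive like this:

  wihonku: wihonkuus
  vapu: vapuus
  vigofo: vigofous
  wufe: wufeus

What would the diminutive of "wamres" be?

wamresus

Every pair shown (wihonku → wihonkuus, vapu → vapuus, vigofo → vigofous, …) follows the same rule: add -us.
So wamres → wamresus.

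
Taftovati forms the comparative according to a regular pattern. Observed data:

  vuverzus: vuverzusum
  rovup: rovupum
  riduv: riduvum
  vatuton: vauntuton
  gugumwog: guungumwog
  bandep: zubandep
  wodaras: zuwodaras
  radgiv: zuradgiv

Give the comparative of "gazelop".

rovup and bandep both end in -p yet inflect differently (rovupum, zubandep), so the final letter is not what conditions the rule; the last vowel is.
"gazelop" has last vowel 'o'. The stems whose last vowel is 'o' (vatuton → vauntuton, gugumwog → guungumwog) insert -un- after the first vowel.
The other patterns: stems whose last vowel is 'u' add -um; stems whose last vowel is 'a', 'e' or 'i' add the prefix zu-.
So gazelop → gaunzelop.

gaunzelop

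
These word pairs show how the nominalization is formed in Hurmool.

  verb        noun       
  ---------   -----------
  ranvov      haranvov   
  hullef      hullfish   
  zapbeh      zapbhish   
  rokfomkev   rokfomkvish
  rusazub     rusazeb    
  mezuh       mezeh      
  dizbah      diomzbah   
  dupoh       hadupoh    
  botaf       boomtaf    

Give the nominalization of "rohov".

harohov

zapbeh and mezuh both end in -h yet inflect differently (zapbhish, mezeh), so the final letter is not what conditions the rule; the last vowel is.
"rohov" has last vowel 'o'. The stems whose last vowel is 'o' (dupoh → hadupoh, ranvov → haranvov) add the prefix ha-.
So rohov → harohov.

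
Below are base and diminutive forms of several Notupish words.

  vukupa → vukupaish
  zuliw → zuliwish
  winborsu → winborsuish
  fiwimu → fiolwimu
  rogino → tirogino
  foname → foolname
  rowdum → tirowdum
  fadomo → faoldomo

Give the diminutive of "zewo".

"zewo" begins with z-. The one such stem in the data (zuliw → zuliwish) adds -ish, so the same rule applies.
The other patterns: stems beginning with r- add the prefix ti-; stems beginning with f- insert -ol- after the first vowel.
So zewo → zewoish.

zewoish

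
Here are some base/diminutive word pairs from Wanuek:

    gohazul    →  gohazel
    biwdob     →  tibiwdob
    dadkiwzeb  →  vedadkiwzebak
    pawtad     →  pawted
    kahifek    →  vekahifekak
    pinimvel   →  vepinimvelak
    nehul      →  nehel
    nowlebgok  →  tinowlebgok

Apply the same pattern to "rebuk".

"rebuk" has last vowel 'u'. The stems whose last vowel is 'u' (gohazul → gohazel, nehul → nehel) change the last vowel to 'e'.
The other patterns: stems whose last vowel is 'o' add the prefix ti-; stems whose last vowel is 'e' add ve- … -ak around the stem.
So rebuk → rebek.

rebek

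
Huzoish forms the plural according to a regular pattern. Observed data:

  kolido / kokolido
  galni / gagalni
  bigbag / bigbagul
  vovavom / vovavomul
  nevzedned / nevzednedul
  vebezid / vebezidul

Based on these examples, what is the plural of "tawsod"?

tawsodul

kolido and vovavom both have last vowel 'o' yet inflect differently (kokolido, vovavomul), so the last vowel is not what conditions the rule; whether the stem ends in a vowel or a consonant is.
"tawsod" ends in a consonant. The stems ending in a consonant (bigbag → bigbagul, vovavom → vovavomul, nevzedned → nevzednedul) add -ul.
The other pattern: stems ending in a vowel repeat the first consonant+vowel as a prefix.
So tawsod → tawsodul.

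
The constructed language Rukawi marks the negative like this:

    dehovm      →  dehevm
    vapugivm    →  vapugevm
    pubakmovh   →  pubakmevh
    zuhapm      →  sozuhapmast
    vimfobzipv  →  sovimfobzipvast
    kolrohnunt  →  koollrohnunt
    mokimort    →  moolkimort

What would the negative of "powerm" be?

poolwerm

dehovm and zuhapm both end in -m yet inflect differently (dehevm, sozuhapmast), so the final letter is not what conditions the rule; the second-to-last letter is.
"powerm" has second-to-last letter 'r'. The one such stem in the data (mokimort → moolkimort) inserts -ol- after the first vowel (as does kolrohnunt), so the same rule applies.
The other patterns: stems whose second-to-last letter is 'v' change the last vowel to 'e'; stems whose second-to-last letter is 'p' add so- … -ast around the stem.
So powerm → poolwerm.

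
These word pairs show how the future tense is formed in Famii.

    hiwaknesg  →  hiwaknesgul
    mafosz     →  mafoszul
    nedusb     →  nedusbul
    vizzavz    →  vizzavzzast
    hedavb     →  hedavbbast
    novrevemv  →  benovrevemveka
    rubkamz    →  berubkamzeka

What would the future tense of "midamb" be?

mafosz and vizzavz both end in -z yet inflect differently (mafoszul, vizzavzzast), so the final letter is not what conditions the rule; the second-to-last letter is.
"midamb" has second-to-last letter 'm'. The stems whose second-to-last letter is 'm' (novrevemv → benovrevemveka, rubkamz → berubkamzeka) add be- … -eka around the stem.
The other patterns: stems whose second-to-last letter is 's' add -ul; stems whose second-to-last letter is 'v' double the final consonant and add -ast.
So midamb → bemidambeka.

bemidambeka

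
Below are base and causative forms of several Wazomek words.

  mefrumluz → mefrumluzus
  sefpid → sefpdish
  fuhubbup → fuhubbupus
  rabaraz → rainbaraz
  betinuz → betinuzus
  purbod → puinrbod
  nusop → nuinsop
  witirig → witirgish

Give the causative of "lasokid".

fuhubbup and nusop both end in -p yet inflect differently (fuhubbupus, nuinsop), so the final letter is not what conditions the rule; the last vowel is.
"lasokid" has last vowel 'i'. The stems whose last vowel is 'i' (sefpid → sefpdish, witirig → witirgish) delete the last vowel and add -ish.
The other patterns: stems whose last vowel is 'u' add -us; stems whose last vowel is 'a' or 'o' insert -in- after the first vowel.
So lasokid → lasokdish.

lasokdish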